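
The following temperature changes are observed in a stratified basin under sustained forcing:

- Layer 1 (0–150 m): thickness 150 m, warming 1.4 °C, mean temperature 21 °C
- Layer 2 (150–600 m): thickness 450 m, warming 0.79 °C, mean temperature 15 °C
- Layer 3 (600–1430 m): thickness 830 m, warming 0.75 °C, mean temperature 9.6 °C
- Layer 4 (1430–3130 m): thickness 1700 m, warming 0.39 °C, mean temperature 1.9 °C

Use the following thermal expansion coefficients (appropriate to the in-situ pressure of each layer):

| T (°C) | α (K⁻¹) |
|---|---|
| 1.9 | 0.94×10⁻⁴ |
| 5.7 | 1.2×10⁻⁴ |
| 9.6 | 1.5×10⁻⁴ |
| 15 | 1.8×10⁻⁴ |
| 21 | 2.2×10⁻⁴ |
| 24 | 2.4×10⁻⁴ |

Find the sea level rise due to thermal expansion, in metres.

Δh ≈ 0.266 m

Layer 1 at 21 °C → α = 2.2×10⁻⁴ K⁻¹
Layer 2 at 15 °C → α = 1.8×10⁻⁴ K⁻¹
Layer 3 at 9.6 °C → α = 1.5×10⁻⁴ K⁻¹
Layer 4 at 1.9 °C → α = 0.94×10⁻⁴ K⁻¹
1.4 × 150 × 2.2×10⁻⁴ = 0.04620 m
Layer 2: 0.79 × 450 × 1.8×10⁻⁴ = 0.06399 m
1.5×10⁻⁴ × 0.75 × 830 = 0.093375 m
Layer 4: 0.94×10⁻⁴ × 0.39 × 1700 = 0.062322 m
Δh = 0.04620 + 0.06399 + 0.093375 + 0.062322 = 0.265887 m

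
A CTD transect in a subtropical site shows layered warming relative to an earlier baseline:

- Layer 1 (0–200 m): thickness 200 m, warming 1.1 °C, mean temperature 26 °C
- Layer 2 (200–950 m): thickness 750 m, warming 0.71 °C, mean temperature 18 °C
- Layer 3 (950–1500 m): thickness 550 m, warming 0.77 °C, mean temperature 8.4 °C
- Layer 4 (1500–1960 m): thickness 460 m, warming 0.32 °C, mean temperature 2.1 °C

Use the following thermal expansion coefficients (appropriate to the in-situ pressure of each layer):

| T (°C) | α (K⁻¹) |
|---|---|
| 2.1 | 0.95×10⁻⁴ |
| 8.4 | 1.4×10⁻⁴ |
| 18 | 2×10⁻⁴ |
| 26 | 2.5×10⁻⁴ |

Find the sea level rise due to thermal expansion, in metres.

Layer 1 at 26 °C → α = 2.5×10⁻⁴ K⁻¹
Layer 2 at 18 °C → α = 2×10⁻⁴ K⁻¹
Layer 3 at 8.4 °C → α = 1.4×10⁻⁴ K⁻¹
Layer 4 at 2.1 °C → α = 0.95×10⁻⁴ K⁻¹
Layer 1: 1.1 × 200 × 2.5×10⁻⁴ = 0.05500 m
Layer 2: 750 × 0.71 × 2×10⁻⁴ = 0.10650 m
Layer 3: 0.77 × 1.4×10⁻⁴ × 550 = 0.05929 m
0.32 × 460 × 0.95×10⁻⁴ = 0.013984 m
Δh = 0.05500 + 0.10650 + 0.05929 + 0.013984 = 0.234774 m ≈ 0.235 m

0.235 m of thermosteric rise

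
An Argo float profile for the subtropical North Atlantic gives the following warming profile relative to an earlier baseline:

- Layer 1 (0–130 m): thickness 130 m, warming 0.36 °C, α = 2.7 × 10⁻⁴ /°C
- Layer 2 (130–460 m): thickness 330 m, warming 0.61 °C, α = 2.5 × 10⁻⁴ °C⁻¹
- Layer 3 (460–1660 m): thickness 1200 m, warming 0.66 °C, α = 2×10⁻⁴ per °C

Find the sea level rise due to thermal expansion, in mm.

0–130 m: 0.36 × 2.7×10⁻⁴ × 130 = 0.012636 m
0.61 × 330 × 2.5×10⁻⁴ = 0.050325 m
460–1660 m: 2×10⁻⁴ × 1200 × 0.66 = 0.15840 m
Δh = 0.012636 + 0.050325 + 0.15840 = 0.221361 m ≈ 220 mm

about 220 mm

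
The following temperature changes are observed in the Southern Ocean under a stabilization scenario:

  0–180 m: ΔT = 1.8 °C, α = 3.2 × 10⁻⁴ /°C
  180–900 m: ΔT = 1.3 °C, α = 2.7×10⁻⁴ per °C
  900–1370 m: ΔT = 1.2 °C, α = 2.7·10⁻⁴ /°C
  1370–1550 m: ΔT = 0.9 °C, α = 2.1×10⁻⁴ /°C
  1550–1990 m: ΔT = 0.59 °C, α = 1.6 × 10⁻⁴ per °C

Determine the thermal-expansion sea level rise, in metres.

Layer 1: 180 × 3.2×10⁻⁴ × 1.8 = 0.10368 m
2.7×10⁻⁴ × 1.3 × 720 = 0.25272 m
470 × 2.7×10⁻⁴ × 1.2 = 0.15228 m
Layer 4: 180 × 2.1×10⁻⁴ × 0.9 = 0.03402 m
0.59 × 1.6×10⁻⁴ × 440 = 0.041536 m
Δh = 0.10368 + 0.25272 + 0.15228 + 0.03402 + 0.041536 = 0.584236 m

about 0.584 m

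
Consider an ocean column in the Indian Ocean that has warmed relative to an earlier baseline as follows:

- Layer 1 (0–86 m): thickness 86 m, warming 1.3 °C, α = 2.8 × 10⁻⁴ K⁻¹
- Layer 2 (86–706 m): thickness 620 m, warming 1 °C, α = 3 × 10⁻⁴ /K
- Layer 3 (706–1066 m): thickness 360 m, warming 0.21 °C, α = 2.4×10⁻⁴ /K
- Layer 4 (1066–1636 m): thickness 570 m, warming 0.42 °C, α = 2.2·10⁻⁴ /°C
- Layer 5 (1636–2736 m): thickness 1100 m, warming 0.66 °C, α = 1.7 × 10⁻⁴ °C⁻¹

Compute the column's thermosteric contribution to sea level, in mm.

0–86 m: 86 × 1.3 × 2.8×10⁻⁴ = 0.031304 m
1 × 3×10⁻⁴ × 620 = 0.18600 m
706–1066 m: 360 × 2.4×10⁻⁴ × 0.21 = 0.018144 m
570 × 0.42 × 2.2×10⁻⁴ = 0.052668 m
1.7×10⁻⁴ × 1100 × 0.66 = 0.12342 m
Δh = 0.031304 + 0.18600 + 0.018144 + 0.052668 + 0.12342 = 0.411536 m ≈ 412 mm

Δh = 412 mm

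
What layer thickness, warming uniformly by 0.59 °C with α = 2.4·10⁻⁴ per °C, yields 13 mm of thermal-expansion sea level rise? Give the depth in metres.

H = Δh/(αΔT) = 0.013 / (2.4×10⁻⁴ × 0.59) ≈ 91.81 m

H ≈ 92 m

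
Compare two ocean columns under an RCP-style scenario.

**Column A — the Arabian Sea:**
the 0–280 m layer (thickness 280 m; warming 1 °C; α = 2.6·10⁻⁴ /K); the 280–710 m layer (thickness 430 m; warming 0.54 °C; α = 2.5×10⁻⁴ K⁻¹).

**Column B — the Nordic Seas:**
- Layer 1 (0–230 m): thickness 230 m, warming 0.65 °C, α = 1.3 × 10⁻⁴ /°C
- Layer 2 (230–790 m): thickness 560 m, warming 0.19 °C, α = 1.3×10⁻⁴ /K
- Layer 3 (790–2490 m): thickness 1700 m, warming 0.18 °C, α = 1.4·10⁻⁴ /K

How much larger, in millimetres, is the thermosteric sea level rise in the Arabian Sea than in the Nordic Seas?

Δh_A − Δh_B ≈ 54.7 mm

A 1 × 280 × 2.6×10⁻⁴ = 0.07280 m
A Layer 2: 0.54 × 430 × 2.5×10⁻⁴ = 0.05805 m
A total: 0.13085 m
B 230 × 0.65 × 1.3×10⁻⁴ = 0.019435 m
B Layer 2: 560 × 1.3×10⁻⁴ × 0.19 = 0.013832 m
B 790–2490 m: 0.18 × 1.4×10⁻⁴ × 1700 = 0.04284 m
B total: 0.076107 m
Difference: 0.13085 − 0.076107 = 0.054743 m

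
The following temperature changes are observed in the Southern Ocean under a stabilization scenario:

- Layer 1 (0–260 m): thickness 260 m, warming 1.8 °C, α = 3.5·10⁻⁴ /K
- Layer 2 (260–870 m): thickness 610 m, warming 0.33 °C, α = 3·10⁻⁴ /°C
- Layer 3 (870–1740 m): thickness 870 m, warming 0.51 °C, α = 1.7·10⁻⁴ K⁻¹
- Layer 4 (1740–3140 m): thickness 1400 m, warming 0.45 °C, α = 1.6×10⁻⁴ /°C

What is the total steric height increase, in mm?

0–260 m: 260 × 1.8 × 3.5×10⁻⁴ = 0.16380 m
260–870 m: 0.33 × 610 × 3×10⁻⁴ = 0.06039 m
0.51 × 1.7×10⁻⁴ × 870 = 0.075429 m
1740–3140 m: 0.45 × 1.6×10⁻⁴ × 1400 = 0.10080 m
Δh = 0.16380 + 0.06039 + 0.075429 + 0.10080 = 0.400419 m ≈ 400 mm

Δh ≈ 400 mm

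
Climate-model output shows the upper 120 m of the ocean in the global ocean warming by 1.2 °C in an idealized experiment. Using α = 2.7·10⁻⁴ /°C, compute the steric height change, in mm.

Δh = 38.9 mm

Δh = αΔT·H = 2.7×10⁻⁴ × 1.2 × 120 = 0.03888 m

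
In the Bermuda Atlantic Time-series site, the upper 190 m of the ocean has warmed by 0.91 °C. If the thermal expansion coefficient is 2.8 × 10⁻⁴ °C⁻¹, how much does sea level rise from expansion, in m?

Δh = αΔT·H = 2.8×10⁻⁴ × 0.91 × 190 = 0.048412 m

Δh = 0.0484 m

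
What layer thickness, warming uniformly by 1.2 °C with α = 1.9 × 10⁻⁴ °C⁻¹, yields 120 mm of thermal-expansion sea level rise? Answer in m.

H = Δh/(αΔT) = 0.12 / (1.9×10⁻⁴ × 1.2) ≈ 526.3 m

about 530 m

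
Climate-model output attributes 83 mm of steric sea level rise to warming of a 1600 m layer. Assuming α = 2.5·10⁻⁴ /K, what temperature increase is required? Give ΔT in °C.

ΔT = Δh/(αH) = 0.083 / (2.5×10⁻⁴ × 1600) = 0.2075 °C

about 0.21 °C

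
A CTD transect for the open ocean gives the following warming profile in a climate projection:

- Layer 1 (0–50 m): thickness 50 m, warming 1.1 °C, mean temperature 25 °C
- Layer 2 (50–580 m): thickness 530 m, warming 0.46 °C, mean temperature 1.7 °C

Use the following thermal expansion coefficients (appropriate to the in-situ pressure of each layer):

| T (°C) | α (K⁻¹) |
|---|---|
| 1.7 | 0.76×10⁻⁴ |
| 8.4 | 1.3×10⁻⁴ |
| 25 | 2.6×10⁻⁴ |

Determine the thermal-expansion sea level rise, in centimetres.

about 3.3 cm

Layer 1 at 25 °C → α = 2.6×10⁻⁴ K⁻¹
Layer 2 at 1.7 °C → α = 0.76×10⁻⁴ K⁻¹
Layer 1: 50 × 1.1 × 2.6×10⁻⁴ = 0.01430 m
Layer 2: 0.46 × 0.76×10⁻⁴ × 530 = 0.0185288 m
Δh = 0.01430 + 0.0185288 = 0.0328288 m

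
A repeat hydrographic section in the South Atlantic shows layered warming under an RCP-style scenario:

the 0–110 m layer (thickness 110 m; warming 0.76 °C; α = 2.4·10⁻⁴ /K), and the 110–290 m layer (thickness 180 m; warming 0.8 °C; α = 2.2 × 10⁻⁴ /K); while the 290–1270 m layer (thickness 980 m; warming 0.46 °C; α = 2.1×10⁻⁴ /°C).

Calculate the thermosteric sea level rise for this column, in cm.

15 cm of thermosteric rise

0–110 m: 110 × 2.4×10⁻⁴ × 0.76 = 0.020064 m
110–290 m: 2.2×10⁻⁴ × 180 × 0.8 = 0.03168 m
980 × 0.46 × 2.1×10⁻⁴ = 0.094668 m
Δh = 0.020064 + 0.03168 + 0.094668 = 0.146412 m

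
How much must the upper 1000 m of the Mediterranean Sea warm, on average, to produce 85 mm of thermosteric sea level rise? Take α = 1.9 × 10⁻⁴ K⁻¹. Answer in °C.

ΔT = Δh/(αH) = 0.085 / (1.9×10⁻⁴ × 1000) ≈ 0.4474 °C

about 0.447 °C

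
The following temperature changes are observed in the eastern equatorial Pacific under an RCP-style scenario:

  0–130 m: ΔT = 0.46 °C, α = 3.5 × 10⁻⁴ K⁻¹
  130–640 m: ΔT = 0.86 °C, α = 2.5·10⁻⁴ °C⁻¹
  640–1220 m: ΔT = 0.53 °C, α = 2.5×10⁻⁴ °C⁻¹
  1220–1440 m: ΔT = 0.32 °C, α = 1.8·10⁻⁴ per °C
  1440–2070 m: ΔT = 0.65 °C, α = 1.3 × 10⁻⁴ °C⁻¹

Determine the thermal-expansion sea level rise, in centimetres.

27.3 cm of thermosteric rise

0.46 × 3.5×10⁻⁴ × 130 = 0.02093 m
130–640 m: 2.5×10⁻⁴ × 510 × 0.86 = 0.10965 m
0.53 × 580 × 2.5×10⁻⁴ = 0.07685 m
1220–1440 m: 0.32 × 220 × 1.8×10⁻⁴ = 0.012672 m
1.3×10⁻⁴ × 630 × 0.65 = 0.053235 m
Δh = 0.02093 + 0.10965 + 0.07685 + 0.012672 + 0.053235 = 0.273337 m ≈ 27.3 cm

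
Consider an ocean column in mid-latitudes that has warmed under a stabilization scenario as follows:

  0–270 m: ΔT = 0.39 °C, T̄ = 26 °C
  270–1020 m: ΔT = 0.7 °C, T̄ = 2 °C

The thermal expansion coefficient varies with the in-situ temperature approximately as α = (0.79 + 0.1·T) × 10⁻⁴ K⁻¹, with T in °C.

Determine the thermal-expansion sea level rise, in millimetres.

Layer 1: α = (0.79 + 0.1×26)×10⁻⁴ = 3.39×10⁻⁴ K⁻¹
Layer 2: α = (0.79 + 0.1×2)×10⁻⁴ = 0.99×10⁻⁴ K⁻¹
Layer 1: 270 × 3.39×10⁻⁴ × 0.39 = 0.0356967 m
0.7 × 750 × 0.99×10⁻⁴ = 0.051975 m
Δh = 0.0356967 + 0.051975 = 0.0876717 m ≈ 87.7 mm

87.7 mm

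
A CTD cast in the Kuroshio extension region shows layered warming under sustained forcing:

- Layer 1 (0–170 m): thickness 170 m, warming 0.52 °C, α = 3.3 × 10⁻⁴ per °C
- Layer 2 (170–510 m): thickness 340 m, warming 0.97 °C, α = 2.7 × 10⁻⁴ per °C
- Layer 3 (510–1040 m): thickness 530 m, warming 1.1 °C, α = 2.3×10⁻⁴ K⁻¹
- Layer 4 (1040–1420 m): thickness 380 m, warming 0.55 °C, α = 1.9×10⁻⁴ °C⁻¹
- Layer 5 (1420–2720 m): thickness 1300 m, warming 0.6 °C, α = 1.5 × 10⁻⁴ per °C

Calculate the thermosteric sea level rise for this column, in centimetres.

Δh = 41 cm

Layer 1: 0.52 × 3.3×10⁻⁴ × 170 = 0.029172 m
170–510 m: 340 × 0.97 × 2.7×10⁻⁴ = 0.089046 m
510–1040 m: 1.1 × 2.3×10⁻⁴ × 530 = 0.13409 m
1040–1420 m: 1.9×10⁻⁴ × 380 × 0.55 = 0.03971 m
1300 × 1.5×10⁻⁴ × 0.6 = 0.11700 m
Δh = 0.029172 + 0.089046 + 0.13409 + 0.03971 + 0.11700 = 0.409018 m ≈ 41 cm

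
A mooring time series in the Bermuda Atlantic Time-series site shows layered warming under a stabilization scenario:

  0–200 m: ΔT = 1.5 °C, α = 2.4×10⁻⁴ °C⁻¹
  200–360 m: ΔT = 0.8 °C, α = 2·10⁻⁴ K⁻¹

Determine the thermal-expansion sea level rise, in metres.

Δh ≈ 0.0976 m

Layer 1: 200 × 1.5 × 2.4×10⁻⁴ = 0.07200 m
200–360 m: 0.8 × 160 × 2×10⁻⁴ = 0.02560 m
Δh = 0.07200 + 0.02560 = 0.09760 m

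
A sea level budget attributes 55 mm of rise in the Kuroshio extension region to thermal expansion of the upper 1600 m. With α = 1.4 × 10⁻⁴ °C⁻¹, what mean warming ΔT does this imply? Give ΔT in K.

about 0.25 K

ΔT = Δh/(αH) = 0.055 / (1.4×10⁻⁴ × 1600) ≈ 0.2455 K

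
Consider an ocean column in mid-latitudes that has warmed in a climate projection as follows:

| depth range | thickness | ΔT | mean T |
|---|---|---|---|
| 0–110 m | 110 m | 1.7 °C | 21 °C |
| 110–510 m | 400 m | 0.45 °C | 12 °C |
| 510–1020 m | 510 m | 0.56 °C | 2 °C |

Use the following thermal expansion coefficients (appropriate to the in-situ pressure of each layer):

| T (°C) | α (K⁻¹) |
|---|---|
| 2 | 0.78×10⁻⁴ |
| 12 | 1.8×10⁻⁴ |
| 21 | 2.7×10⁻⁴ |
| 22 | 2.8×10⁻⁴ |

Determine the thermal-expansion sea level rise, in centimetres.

about 10.5 cm

Layer 1 at 21 °C → α = 2.7×10⁻⁴ K⁻¹
Layer 2 at 12 °C → α = 1.8×10⁻⁴ K⁻¹
Layer 3 at 2 °C → α = 0.78×10⁻⁴ K⁻¹
Layer 1: 2.7×10⁻⁴ × 1.7 × 110 = 0.05049 m
Layer 2: 0.45 × 400 × 1.8×10⁻⁴ = 0.03240 m
510–1020 m: 0.56 × 0.78×10⁻⁴ × 510 = 0.0222768 m
Δh = 0.05049 + 0.03240 + 0.0222768 = 0.1051668 m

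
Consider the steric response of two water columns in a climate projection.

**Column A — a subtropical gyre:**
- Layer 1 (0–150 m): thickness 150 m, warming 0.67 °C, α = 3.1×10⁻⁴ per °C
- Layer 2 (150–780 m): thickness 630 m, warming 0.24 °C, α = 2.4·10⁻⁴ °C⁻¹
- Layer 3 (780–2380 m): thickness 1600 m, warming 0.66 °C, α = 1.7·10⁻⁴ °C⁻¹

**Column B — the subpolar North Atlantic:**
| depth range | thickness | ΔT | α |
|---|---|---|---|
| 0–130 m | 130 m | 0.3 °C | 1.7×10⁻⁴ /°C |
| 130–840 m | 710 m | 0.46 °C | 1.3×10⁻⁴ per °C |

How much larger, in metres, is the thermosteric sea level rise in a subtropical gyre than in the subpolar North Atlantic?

Δh_A − Δh_B ≈ 0.20 m

A 0–150 m: 0.67 × 150 × 3.1×10⁻⁴ = 0.031155 m
A Layer 2: 2.4×10⁻⁴ × 630 × 0.24 = 0.036288 m
A 1600 × 1.7×10⁻⁴ × 0.66 = 0.17952 m
A total: 0.246963 m
B 0–130 m: 1.7×10⁻⁴ × 0.3 × 130 = 0.00663 m
B 130–840 m: 710 × 1.3×10⁻⁴ × 0.46 = 0.042458 m
B total: 0.049088 m
Difference: 0.246963 − 0.049088 = 0.197875 m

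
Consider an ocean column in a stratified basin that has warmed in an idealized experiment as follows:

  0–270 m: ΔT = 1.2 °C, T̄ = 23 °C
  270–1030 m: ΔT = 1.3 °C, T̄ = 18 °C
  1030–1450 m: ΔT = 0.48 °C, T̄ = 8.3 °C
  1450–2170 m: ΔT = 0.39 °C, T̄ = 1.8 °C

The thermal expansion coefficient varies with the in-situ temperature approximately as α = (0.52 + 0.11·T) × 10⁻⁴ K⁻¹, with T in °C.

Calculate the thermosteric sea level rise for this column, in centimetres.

Layer 1: α = (0.52 + 0.11×23)×10⁻⁴ = 3.05×10⁻⁴ K⁻¹
Layer 2: α = (0.52 + 0.11×18)×10⁻⁴ = 2.5×10⁻⁴ K⁻¹
Layer 3: α = (0.52 + 0.11×8.3)×10⁻⁴ = 1.433×10⁻⁴ K⁻¹
Layer 4: α = (0.52 + 0.11×1.8)×10⁻⁴ = 0.718×10⁻⁴ K⁻¹
0–270 m: 1.2 × 270 × 3.05×10⁻⁴ = 0.09882 m
Layer 2: 2.5×10⁻⁴ × 1.3 × 760 = 0.24700 m
0.48 × 1.433×10⁻⁴ × 420 = 0.02888928 m
Layer 4: 720 × 0.39 × 0.718×10⁻⁴ = 0.02016144 m
Δh = 0.09882 + 0.24700 + 0.02888928 + 0.02016144 = 0.39487072 m ≈ 39.5 cm

39.5 cm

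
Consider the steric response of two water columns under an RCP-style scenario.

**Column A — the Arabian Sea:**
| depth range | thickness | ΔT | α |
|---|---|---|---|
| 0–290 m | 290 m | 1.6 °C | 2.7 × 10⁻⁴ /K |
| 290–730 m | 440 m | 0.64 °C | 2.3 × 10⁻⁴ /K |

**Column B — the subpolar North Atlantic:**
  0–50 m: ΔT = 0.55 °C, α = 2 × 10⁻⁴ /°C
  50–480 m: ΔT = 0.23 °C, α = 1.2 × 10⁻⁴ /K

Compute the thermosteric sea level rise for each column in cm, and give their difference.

Δh_A ≈ 19.0 cm, Δh_B ≈ 1.74 cm; difference ≈ 17.3 cm

A 290 × 1.6 × 2.7×10⁻⁴ = 0.12528 m
A Layer 2: 440 × 2.3×10⁻⁴ × 0.64 = 0.064768 m
A total: 0.190048 m
B Layer 1: 50 × 2×10⁻⁴ × 0.55 = 0.00550 m
B Layer 2: 0.23 × 1.2×10⁻⁴ × 430 = 0.011868 m
B total: 0.017368 m
Difference: 0.190048 − 0.017368 = 0.17268 m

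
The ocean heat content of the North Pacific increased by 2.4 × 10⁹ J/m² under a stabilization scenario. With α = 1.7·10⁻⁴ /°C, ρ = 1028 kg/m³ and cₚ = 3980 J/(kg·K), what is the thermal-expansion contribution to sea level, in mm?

Δh = αQ/(ρcₚ) = 1.7×10⁻⁴ × 2.4×10⁹ / (1028 × 3980) ≈ 0.09972 m

about 100 mm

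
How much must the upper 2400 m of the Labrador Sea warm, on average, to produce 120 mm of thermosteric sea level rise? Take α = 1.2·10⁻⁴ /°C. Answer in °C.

ΔT = Δh/(αH) = 0.12 / (1.2×10⁻⁴ × 2400) ≈ 0.4167 °C

0.417 °C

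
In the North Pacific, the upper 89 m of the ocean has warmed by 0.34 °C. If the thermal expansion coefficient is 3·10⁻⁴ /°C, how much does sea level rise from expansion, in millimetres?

9.1 mm of thermosteric rise

Δh = αΔT·H = 3×10⁻⁴ × 0.34 × 89 = 0.009078 m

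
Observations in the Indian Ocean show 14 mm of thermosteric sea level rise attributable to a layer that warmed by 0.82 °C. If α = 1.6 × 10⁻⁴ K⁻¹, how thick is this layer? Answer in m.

H = Δh/(αΔT) = 0.014 / (1.6×10⁻⁴ × 0.82) ≈ 106.7 m

107 m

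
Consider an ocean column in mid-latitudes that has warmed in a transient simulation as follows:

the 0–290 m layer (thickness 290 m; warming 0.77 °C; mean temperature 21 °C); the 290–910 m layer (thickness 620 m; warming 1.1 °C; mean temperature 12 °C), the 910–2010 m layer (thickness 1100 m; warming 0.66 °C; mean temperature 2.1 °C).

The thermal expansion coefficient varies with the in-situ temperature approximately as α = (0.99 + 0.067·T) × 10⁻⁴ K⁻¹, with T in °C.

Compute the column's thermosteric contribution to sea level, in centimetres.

Layer 1: α = (0.99 + 0.067×21)×10⁻⁴ = 2.397×10⁻⁴ K⁻¹
Layer 2: α = (0.99 + 0.067×12)×10⁻⁴ = 1.794×10⁻⁴ K⁻¹
Layer 3: α = (0.99 + 0.067×2.1)×10⁻⁴ = 1.1307×10⁻⁴ K⁻¹
2.397×10⁻⁴ × 290 × 0.77 = 0.05352501 m
290–910 m: 1.1 × 620 × 1.794×10⁻⁴ = 0.1223508 m
1.1307×10⁻⁴ × 1100 × 0.66 = 0.08208882 m
Δh = 0.05352501 + 0.1223508 + 0.08208882 = 0.25796463 m ≈ 25.8 cm

about 25.8 cm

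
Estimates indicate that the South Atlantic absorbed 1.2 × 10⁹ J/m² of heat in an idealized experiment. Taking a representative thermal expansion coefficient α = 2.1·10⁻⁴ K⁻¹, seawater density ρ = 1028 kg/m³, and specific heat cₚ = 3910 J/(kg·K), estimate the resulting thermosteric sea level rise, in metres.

0.0627 m

Δh = αQ/(ρcₚ) = 2.1×10⁻⁴ × 1.2×10⁹ / (1028 × 3910) ≈ 0.062695 m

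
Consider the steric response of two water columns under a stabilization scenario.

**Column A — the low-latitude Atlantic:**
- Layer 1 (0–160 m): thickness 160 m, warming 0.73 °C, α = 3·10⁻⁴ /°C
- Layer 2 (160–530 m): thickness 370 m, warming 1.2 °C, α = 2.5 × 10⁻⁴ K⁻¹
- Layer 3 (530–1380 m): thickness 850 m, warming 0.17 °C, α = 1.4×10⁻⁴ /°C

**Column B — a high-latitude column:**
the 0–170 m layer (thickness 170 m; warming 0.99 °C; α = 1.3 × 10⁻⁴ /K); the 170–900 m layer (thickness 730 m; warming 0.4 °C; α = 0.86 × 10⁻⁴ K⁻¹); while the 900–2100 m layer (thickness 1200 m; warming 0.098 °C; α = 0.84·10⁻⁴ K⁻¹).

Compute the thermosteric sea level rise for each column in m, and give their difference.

A: 0.166 m; B: 0.0569 m; difference 0.109 m

A 0.73 × 160 × 3×10⁻⁴ = 0.03504 m
A 370 × 2.5×10⁻⁴ × 1.2 = 0.11100 m
A Layer 3: 850 × 0.17 × 1.4×10⁻⁴ = 0.02023 m
A total: 0.16627 m
B Layer 1: 170 × 0.99 × 1.3×10⁻⁴ = 0.021879 m
B 730 × 0.86×10⁻⁴ × 0.4 = 0.025112 m
B 900–2100 m: 0.098 × 1200 × 0.84×10⁻⁴ = 0.0098784 m
B total: 0.0568694 m
Difference: 0.16627 − 0.0568694 = 0.1094006 m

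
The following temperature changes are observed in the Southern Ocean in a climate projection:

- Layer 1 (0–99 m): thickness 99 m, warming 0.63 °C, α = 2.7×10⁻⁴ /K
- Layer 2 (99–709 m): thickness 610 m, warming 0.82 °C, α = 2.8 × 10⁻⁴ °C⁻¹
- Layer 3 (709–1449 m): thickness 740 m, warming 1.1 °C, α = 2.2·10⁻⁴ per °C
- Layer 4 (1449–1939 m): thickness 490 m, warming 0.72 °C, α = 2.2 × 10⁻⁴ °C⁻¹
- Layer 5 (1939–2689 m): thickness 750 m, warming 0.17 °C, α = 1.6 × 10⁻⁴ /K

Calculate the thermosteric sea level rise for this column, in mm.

99 × 0.63 × 2.7×10⁻⁴ = 0.0168399 m
Layer 2: 2.8×10⁻⁴ × 0.82 × 610 = 0.140056 m
740 × 1.1 × 2.2×10⁻⁴ = 0.17908 m
1449–1939 m: 0.72 × 490 × 2.2×10⁻⁴ = 0.077616 m
0.17 × 750 × 1.6×10⁻⁴ = 0.02040 m
Δh = 0.0168399 + 0.140056 + 0.17908 + 0.077616 + 0.02040 = 0.4339919 m ≈ 434 mm

Δh = 434 mm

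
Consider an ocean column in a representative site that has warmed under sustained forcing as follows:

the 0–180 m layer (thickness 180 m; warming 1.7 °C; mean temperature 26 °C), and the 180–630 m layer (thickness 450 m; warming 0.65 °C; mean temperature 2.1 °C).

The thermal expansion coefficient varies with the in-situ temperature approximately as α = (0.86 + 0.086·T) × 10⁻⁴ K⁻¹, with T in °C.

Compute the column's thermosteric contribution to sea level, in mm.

130 mm of thermosteric rise

Layer 1: α = (0.86 + 0.086×26)×10⁻⁴ = 3.096×10⁻⁴ K⁻¹
Layer 2: α = (0.86 + 0.086×2.1)×10⁻⁴ = 1.0406×10⁻⁴ K⁻¹
180 × 1.7 × 3.096×10⁻⁴ = 0.0947376 m
180–630 m: 1.0406×10⁻⁴ × 0.65 × 450 = 0.03043755 m
Δh = 0.0947376 + 0.03043755 = 0.12517515 m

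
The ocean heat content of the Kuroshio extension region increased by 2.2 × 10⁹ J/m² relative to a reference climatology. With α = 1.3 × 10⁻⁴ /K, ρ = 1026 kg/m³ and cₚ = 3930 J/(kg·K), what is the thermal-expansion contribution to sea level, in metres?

Δh = 0.071 m

Δh = αQ/(ρcₚ) = 1.3×10⁻⁴ × 2.2×10⁹ / (1026 × 3930) ≈ 0.070929 m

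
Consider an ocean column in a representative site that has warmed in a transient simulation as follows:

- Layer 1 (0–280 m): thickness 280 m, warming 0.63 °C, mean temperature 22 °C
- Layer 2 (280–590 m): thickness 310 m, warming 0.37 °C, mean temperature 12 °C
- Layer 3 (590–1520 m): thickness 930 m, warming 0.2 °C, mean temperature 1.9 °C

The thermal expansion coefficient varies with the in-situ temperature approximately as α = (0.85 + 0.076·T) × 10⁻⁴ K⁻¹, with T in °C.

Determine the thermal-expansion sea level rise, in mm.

83.2 mm of thermosteric rise

Layer 1: α = (0.85 + 0.076×22)×10⁻⁴ = 2.522×10⁻⁴ K⁻¹
Layer 2: α = (0.85 + 0.076×12)×10⁻⁴ = 1.762×10⁻⁴ K⁻¹
Layer 3: α = (0.85 + 0.076×1.9)×10⁻⁴ = 0.9944×10⁻⁴ K⁻¹
280 × 2.522×10⁻⁴ × 0.63 = 0.04448808 m
0.37 × 310 × 1.762×10⁻⁴ = 0.02021014 m
Layer 3: 930 × 0.2 × 0.9944×10⁻⁴ = 0.01849584 m
Δh = 0.04448808 + 0.02021014 + 0.01849584 = 0.08319406 m ≈ 83.2 mm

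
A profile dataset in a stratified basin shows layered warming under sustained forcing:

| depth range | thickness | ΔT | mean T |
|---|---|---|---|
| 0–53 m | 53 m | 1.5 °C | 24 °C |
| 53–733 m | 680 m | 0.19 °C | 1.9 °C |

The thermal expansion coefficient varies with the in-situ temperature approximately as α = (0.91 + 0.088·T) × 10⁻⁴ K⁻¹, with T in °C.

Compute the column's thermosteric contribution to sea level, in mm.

37.9 mm of thermosteric rise

Layer 1: α = (0.91 + 0.088×24)×10⁻⁴ = 3.022×10⁻⁴ K⁻¹
Layer 2: α = (0.91 + 0.088×1.9)×10⁻⁴ = 1.0772×10⁻⁴ K⁻¹
Layer 1: 3.022×10⁻⁴ × 53 × 1.5 = 0.0240249 m
53–733 m: 680 × 0.19 × 1.0772×10⁻⁴ = 0.013917424 m
Δh = 0.0240249 + 0.013917424 = 0.037942324 m ≈ 37.9 mm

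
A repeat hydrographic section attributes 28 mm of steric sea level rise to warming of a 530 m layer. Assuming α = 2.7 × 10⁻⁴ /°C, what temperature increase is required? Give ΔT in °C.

ΔT = Δh/(αH) = 0.028 / (2.7×10⁻⁴ × 530) ≈ 0.1957 °C

0.196 °C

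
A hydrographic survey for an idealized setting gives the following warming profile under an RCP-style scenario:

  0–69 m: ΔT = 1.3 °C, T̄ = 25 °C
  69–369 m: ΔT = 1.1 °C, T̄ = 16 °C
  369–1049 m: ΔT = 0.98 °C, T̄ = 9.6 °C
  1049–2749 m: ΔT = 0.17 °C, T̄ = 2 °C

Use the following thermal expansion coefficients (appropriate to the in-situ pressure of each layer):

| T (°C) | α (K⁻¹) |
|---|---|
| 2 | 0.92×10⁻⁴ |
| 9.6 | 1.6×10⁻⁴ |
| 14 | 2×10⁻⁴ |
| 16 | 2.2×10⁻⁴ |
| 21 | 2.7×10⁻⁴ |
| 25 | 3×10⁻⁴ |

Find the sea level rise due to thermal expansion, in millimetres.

about 233 mm

Layer 1 at 25 °C → α = 3×10⁻⁴ K⁻¹
Layer 2 at 16 °C → α = 2.2×10⁻⁴ K⁻¹
Layer 3 at 9.6 °C → α = 1.6×10⁻⁴ K⁻¹
Layer 4 at 2 °C → α = 0.92×10⁻⁴ K⁻¹
0–69 m: 1.3 × 3×10⁻⁴ × 69 = 0.02691 m
Layer 2: 2.2×10⁻⁴ × 300 × 1.1 = 0.07260 m
369–1049 m: 0.98 × 680 × 1.6×10⁻⁴ = 0.106624 m
0.17 × 1700 × 0.92×10⁻⁴ = 0.026588 m
Δh = 0.02691 + 0.07260 + 0.106624 + 0.026588 = 0.232722 m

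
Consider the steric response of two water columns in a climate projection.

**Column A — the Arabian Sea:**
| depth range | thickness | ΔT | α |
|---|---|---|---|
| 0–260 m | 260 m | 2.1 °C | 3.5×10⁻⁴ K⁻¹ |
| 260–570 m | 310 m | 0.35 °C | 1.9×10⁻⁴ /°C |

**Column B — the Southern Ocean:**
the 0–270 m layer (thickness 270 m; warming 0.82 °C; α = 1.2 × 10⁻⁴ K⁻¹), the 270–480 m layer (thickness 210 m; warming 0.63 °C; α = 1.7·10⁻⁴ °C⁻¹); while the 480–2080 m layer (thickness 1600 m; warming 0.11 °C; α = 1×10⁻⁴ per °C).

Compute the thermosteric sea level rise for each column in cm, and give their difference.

A: 21 cm; B: 6.7 cm; difference 15 cm

A 0–260 m: 3.5×10⁻⁴ × 260 × 2.1 = 0.19110 m
A 260–570 m: 0.35 × 1.9×10⁻⁴ × 310 = 0.020615 m
A total: 0.211715 m
B Layer 1: 1.2×10⁻⁴ × 0.82 × 270 = 0.026568 m
B 270–480 m: 1.7×10⁻⁴ × 210 × 0.63 = 0.022491 m
B 480–2080 m: 0.11 × 1600 × 1×10⁻⁴ = 0.01760 m
B total: 0.066659 m
Difference: 0.211715 − 0.066659 = 0.145056 m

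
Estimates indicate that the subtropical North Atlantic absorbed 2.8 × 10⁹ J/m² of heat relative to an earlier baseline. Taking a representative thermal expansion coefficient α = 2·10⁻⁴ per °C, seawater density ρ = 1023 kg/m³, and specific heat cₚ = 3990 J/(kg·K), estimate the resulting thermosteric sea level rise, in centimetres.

Δh ≈ 14 cm

Δh = αQ/(ρcₚ) = 2×10⁻⁴ × 2.8×10⁹ / (1023 × 3990) ≈ 0.13720 m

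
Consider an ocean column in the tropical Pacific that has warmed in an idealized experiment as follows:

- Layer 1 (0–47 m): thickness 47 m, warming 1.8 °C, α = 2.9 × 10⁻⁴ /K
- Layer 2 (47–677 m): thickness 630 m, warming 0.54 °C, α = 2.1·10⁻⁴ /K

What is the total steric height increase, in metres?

Δh ≈ 0.0960 m

1.8 × 2.9×10⁻⁴ × 47 = 0.024534 m
47–677 m: 630 × 2.1×10⁻⁴ × 0.54 = 0.071442 m
Δh = 0.024534 + 0.071442 = 0.095976 m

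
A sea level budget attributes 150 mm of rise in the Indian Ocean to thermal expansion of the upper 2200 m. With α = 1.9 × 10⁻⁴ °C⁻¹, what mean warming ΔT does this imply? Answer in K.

0.359 K

ΔT = Δh/(αH) = 0.15 / (1.9×10⁻⁴ × 2200) ≈ 0.3589 K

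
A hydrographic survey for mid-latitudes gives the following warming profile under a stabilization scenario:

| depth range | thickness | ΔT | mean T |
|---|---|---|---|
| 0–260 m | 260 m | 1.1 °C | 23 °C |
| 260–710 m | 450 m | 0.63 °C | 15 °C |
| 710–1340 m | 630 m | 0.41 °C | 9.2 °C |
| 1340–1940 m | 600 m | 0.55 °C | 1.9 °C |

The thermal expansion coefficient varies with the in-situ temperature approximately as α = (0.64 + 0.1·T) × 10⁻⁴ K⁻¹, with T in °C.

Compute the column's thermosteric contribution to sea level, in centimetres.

Layer 1: α = (0.64 + 0.1×23)×10⁻⁴ = 2.94×10⁻⁴ K⁻¹
Layer 2: α = (0.64 + 0.1×15)×10⁻⁴ = 2.14×10⁻⁴ K⁻¹
Layer 3: α = (0.64 + 0.1×9.2)×10⁻⁴ = 1.56×10⁻⁴ K⁻¹
Layer 4: α = (0.64 + 0.1×1.9)×10⁻⁴ = 0.83×10⁻⁴ K⁻¹
Layer 1: 260 × 1.1 × 2.94×10⁻⁴ = 0.084084 m
Layer 2: 0.63 × 2.14×10⁻⁴ × 450 = 0.060669 m
630 × 1.56×10⁻⁴ × 0.41 = 0.0402948 m
600 × 0.55 × 0.83×10⁻⁴ = 0.02739 m
Δh = 0.084084 + 0.060669 + 0.0402948 + 0.02739 = 0.2124378 m

Δh ≈ 21 cm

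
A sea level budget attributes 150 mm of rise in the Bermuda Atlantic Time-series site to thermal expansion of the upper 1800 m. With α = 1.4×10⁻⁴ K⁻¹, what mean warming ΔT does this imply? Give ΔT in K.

ΔT = Δh/(αH) = 0.15 / (1.4×10⁻⁴ × 1800) ≈ 0.5952 K

ΔT ≈ 0.595 K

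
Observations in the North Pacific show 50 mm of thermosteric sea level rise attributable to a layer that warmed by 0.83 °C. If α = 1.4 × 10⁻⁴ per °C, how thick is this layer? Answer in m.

430 m

H = Δh/(αΔT) = 0.05 / (1.4×10⁻⁴ × 0.83) ≈ 430.3 m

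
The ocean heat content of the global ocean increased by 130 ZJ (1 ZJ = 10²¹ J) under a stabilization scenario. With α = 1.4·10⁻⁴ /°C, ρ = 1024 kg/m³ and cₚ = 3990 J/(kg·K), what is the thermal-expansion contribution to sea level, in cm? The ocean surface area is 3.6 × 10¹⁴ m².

Per unit area: Q = 130×10²¹ / (3.6×10¹⁴) ≈ 3.611×10⁸ J/m²
Δh = αQ/(ρcₚ) = 1.4×10⁻⁴ × 3.611×10⁸ / (1024 × 3990) ≈ 0.012373 m

Δh = 1.24 cm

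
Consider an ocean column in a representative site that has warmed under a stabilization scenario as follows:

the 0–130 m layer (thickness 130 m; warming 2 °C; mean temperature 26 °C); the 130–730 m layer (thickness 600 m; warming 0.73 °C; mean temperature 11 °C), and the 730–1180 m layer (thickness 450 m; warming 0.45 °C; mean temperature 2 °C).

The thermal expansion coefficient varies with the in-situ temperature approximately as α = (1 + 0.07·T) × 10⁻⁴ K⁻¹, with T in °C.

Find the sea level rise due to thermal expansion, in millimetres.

about 174 mm

Layer 1: α = (1 + 0.07×26)×10⁻⁴ = 2.82×10⁻⁴ K⁻¹
Layer 2: α = (1 + 0.07×11)×10⁻⁴ = 1.77×10⁻⁴ K⁻¹
Layer 3: α = (1 + 0.07×2)×10⁻⁴ = 1.14×10⁻⁴ K⁻¹
Layer 1: 2.82×10⁻⁴ × 130 × 2 = 0.07332 m
130–730 m: 1.77×10⁻⁴ × 0.73 × 600 = 0.077526 m
Layer 3: 0.45 × 450 × 1.14×10⁻⁴ = 0.023085 m
Δh = 0.07332 + 0.077526 + 0.023085 = 0.173931 m ≈ 174 mm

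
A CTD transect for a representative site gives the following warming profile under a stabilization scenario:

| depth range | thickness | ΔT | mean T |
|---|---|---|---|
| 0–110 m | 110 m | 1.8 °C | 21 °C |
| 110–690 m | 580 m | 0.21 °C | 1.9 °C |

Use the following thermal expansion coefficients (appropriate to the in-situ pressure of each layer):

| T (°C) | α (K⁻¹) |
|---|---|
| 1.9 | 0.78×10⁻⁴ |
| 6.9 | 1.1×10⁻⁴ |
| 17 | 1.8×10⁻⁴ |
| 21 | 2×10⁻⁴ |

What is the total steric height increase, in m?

Layer 1 at 21 °C → α = 2×10⁻⁴ K⁻¹
Layer 2 at 1.9 °C → α = 0.78×10⁻⁴ K⁻¹
0–110 m: 1.8 × 110 × 2×10⁻⁴ = 0.03960 m
110–690 m: 580 × 0.78×10⁻⁴ × 0.21 = 0.0095004 m
Δh = 0.03960 + 0.0095004 = 0.0491004 m

0.049 m of thermosteric rise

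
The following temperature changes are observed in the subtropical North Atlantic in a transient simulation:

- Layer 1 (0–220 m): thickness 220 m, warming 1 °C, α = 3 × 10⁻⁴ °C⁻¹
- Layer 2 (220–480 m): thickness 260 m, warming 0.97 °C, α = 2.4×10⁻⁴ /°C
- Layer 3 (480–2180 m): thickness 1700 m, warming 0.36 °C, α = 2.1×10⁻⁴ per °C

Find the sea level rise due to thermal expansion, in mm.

Δh ≈ 255 mm

0–220 m: 3×10⁻⁴ × 1 × 220 = 0.06600 m
220–480 m: 0.97 × 260 × 2.4×10⁻⁴ = 0.060528 m
480–2180 m: 1700 × 0.36 × 2.1×10⁻⁴ = 0.12852 m
Δh = 0.06600 + 0.060528 + 0.12852 = 0.255048 m ≈ 255 mm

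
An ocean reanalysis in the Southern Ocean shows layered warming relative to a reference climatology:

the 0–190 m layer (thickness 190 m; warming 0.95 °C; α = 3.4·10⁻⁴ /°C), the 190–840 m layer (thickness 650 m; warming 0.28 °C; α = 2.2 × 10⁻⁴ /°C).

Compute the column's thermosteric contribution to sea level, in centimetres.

Δh = 10.1 cm

3.4×10⁻⁴ × 0.95 × 190 = 0.06137 m
650 × 2.2×10⁻⁴ × 0.28 = 0.04004 m
Δh = 0.06137 + 0.04004 = 0.10141 m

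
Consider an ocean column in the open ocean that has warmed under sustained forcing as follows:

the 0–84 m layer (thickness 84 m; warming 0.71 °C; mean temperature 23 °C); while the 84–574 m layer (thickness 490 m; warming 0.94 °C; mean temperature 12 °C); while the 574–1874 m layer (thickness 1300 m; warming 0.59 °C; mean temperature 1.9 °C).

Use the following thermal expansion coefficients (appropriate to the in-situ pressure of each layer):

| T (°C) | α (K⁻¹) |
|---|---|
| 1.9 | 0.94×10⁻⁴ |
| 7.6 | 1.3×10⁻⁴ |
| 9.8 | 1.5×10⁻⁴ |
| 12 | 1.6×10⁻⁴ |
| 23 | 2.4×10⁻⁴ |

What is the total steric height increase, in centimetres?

Layer 1 at 23 °C → α = 2.4×10⁻⁴ K⁻¹
Layer 2 at 12 °C → α = 1.6×10⁻⁴ K⁻¹
Layer 3 at 1.9 °C → α = 0.94×10⁻⁴ K⁻¹
Layer 1: 0.71 × 84 × 2.4×10⁻⁴ = 0.0143136 m
84–574 m: 0.94 × 490 × 1.6×10⁻⁴ = 0.073696 m
574–1874 m: 0.59 × 1300 × 0.94×10⁻⁴ = 0.072098 m
Δh = 0.0143136 + 0.073696 + 0.072098 = 0.1601076 m

Δh = 16.0 cm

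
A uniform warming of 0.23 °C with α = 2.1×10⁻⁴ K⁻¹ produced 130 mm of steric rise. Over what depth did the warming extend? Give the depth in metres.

H = Δh/(αΔT) = 0.13 / (2.1×10⁻⁴ × 0.23) ≈ 2692 m

about 2700 m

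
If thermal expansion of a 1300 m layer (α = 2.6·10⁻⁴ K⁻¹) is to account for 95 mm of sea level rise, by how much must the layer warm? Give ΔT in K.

ΔT = Δh/(αH) = 0.095 / (2.6×10⁻⁴ × 1300) ≈ 0.2811 K

0.281 K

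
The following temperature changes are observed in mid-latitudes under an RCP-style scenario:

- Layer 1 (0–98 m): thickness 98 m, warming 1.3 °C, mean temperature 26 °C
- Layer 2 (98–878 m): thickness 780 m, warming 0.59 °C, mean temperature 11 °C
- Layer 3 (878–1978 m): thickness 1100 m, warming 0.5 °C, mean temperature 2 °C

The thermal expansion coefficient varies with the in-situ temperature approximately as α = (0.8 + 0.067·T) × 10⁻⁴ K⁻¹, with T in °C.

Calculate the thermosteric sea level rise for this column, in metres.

0.154 m of thermosteric rise

Layer 1: α = (0.8 + 0.067×26)×10⁻⁴ = 2.542×10⁻⁴ K⁻¹
Layer 2: α = (0.8 + 0.067×11)×10⁻⁴ = 1.537×10⁻⁴ K⁻¹
Layer 3: α = (0.8 + 0.067×2)×10⁻⁴ = 0.934×10⁻⁴ K⁻¹
Layer 1: 1.3 × 98 × 2.542×10⁻⁴ = 0.03238508 m
98–878 m: 1.537×10⁻⁴ × 0.59 × 780 = 0.07073274 m
0.934×10⁻⁴ × 0.5 × 1100 = 0.05137 m
Δh = 0.03238508 + 0.07073274 + 0.05137 = 0.15448782 m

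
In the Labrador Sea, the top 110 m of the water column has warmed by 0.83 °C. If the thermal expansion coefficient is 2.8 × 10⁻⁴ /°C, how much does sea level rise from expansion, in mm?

Δh = αΔT·H = 2.8×10⁻⁴ × 0.83 × 110 = 0.025564 m

25.6 mm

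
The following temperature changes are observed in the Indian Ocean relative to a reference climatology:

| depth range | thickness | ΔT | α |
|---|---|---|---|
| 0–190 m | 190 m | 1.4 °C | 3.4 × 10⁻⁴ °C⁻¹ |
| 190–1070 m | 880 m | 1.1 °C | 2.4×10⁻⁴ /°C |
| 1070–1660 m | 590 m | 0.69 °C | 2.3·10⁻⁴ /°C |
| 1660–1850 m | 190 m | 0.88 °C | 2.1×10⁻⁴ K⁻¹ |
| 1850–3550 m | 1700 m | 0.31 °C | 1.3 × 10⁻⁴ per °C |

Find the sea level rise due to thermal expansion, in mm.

Δh = 520 mm

0–190 m: 190 × 1.4 × 3.4×10⁻⁴ = 0.09044 m
190–1070 m: 1.1 × 2.4×10⁻⁴ × 880 = 0.23232 m
2.3×10⁻⁴ × 590 × 0.69 = 0.093633 m
1660–1850 m: 2.1×10⁻⁴ × 190 × 0.88 = 0.035112 m
1850–3550 m: 0.31 × 1.3×10⁻⁴ × 1700 = 0.06851 m
Δh = 0.09044 + 0.23232 + 0.093633 + 0.035112 + 0.06851 = 0.520015 m ≈ 520 mm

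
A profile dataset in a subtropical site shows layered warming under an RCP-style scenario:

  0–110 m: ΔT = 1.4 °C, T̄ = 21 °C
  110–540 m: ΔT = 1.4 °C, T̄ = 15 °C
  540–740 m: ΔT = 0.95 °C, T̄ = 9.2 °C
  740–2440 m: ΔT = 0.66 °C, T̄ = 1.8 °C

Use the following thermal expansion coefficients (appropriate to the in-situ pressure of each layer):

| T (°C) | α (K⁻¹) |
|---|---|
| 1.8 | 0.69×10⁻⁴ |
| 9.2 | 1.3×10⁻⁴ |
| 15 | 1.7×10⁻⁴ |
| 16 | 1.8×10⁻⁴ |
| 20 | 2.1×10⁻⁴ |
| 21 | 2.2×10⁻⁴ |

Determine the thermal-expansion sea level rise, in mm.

Layer 1 at 21 °C → α = 2.2×10⁻⁴ K⁻¹
Layer 2 at 15 °C → α = 1.7×10⁻⁴ K⁻¹
Layer 3 at 9.2 °C → α = 1.3×10⁻⁴ K⁻¹
Layer 4 at 1.8 °C → α = 0.69×10⁻⁴ K⁻¹
0–110 m: 1.4 × 2.2×10⁻⁴ × 110 = 0.03388 m
Layer 2: 430 × 1.7×10⁻⁴ × 1.4 = 0.10234 m
1.3×10⁻⁴ × 200 × 0.95 = 0.02470 m
0.66 × 0.69×10⁻⁴ × 1700 = 0.077418 m
Δh = 0.03388 + 0.10234 + 0.02470 + 0.077418 = 0.238338 m ≈ 238 mm

238 mm of thermosteric rise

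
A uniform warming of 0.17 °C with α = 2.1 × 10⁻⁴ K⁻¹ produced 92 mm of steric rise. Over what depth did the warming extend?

H = Δh/(αΔT) = 0.092 / (2.1×10⁻⁴ × 0.17) ≈ 2577 m

2580 m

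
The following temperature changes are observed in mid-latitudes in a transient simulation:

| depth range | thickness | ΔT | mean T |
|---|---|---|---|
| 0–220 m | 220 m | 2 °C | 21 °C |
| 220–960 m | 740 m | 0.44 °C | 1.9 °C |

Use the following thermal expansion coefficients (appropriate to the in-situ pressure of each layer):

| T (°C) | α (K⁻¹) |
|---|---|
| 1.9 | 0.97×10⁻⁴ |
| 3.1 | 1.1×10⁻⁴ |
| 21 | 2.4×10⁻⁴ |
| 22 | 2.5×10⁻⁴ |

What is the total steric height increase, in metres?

0.14 m of thermosteric rise

Layer 1 at 21 °C → α = 2.4×10⁻⁴ K⁻¹
Layer 2 at 1.9 °C → α = 0.97×10⁻⁴ K⁻¹
Layer 1: 2.4×10⁻⁴ × 2 × 220 = 0.10560 m
Layer 2: 0.97×10⁻⁴ × 740 × 0.44 = 0.0315832 m
Δh = 0.10560 + 0.0315832 = 0.1371832 m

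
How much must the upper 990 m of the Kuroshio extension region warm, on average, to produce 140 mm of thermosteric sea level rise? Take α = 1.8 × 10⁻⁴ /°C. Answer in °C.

ΔT = Δh/(αH) = 0.14 / (1.8×10⁻⁴ × 990) ≈ 0.7856 °C

ΔT ≈ 0.79 °C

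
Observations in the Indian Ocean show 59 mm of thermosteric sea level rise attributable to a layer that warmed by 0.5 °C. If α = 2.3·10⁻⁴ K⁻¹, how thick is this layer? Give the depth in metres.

H = Δh/(αΔT) = 0.059 / (2.3×10⁻⁴ × 0.5) ≈ 513.0 m

about 513 m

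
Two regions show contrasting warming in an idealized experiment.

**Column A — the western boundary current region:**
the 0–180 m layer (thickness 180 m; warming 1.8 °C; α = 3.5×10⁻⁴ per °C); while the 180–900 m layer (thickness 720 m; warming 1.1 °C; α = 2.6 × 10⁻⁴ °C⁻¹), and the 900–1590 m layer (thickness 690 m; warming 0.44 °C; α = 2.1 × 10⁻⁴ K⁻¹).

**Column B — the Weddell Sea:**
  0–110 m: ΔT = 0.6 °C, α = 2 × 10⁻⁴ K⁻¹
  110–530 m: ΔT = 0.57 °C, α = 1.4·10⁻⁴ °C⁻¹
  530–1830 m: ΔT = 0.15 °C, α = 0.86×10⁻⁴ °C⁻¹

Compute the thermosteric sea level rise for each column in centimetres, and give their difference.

A Layer 1: 180 × 3.5×10⁻⁴ × 1.8 = 0.11340 m
A 1.1 × 2.6×10⁻⁴ × 720 = 0.20592 m
A 900–1590 m: 2.1×10⁻⁴ × 0.44 × 690 = 0.063756 m
A total: 0.383076 m
B Layer 1: 2×10⁻⁴ × 0.6 × 110 = 0.01320 m
B 420 × 0.57 × 1.4×10⁻⁴ = 0.033516 m
B 0.86×10⁻⁴ × 0.15 × 1300 = 0.01677 m
B total: 0.063486 m
Difference: 0.383076 − 0.063486 = 0.31959 m

A: 38 cm; B: 6.3 cm; difference 32 cm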